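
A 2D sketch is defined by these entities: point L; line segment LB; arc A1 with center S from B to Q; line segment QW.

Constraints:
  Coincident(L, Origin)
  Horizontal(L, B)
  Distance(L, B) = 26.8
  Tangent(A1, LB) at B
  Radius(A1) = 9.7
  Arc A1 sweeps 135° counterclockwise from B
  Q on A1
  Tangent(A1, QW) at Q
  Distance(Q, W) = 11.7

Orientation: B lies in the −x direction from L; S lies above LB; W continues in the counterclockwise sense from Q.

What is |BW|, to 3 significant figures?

24.9

On A1, B sits at bearing -90° from S; a 135° counterclockwise sweep puts Q at bearing 45°, so Q = S + 9.7·(cos 45°, sin 45°) = (-19.9, 16.6). The tangent condition forces SQ to be normal to QW, so QW runs along (−sin 45°, cos 45°); with |QW| = 11.7, W = (-28.2, 24.8). Then |BW| = |W − B| = 24.9.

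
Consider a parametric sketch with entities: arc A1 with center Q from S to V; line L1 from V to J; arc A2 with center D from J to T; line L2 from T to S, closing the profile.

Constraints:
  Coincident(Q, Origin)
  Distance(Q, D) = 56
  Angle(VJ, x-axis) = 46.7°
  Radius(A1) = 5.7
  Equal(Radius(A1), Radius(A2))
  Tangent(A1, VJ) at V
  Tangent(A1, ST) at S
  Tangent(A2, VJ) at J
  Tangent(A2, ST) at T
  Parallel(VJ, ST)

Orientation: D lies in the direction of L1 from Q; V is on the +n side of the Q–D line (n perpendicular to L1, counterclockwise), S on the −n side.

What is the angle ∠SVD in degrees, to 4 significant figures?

84.19°

The slot axis is L1's direction at 46.7°, so u = (cos 46.7°, sin 46.7°) = (0.6858, 0.7278) and n = (−sin 46.7°, cos 46.7°) = (-0.7278, 0.6858). Q is at the origin and D lies 56.0 along u from Q, so D = 56.0·u = (38.41, 40.76). Tangency of A1 to both parallel lines with radius 5.7 puts V and S at Q ± 5.7·n: V = (-4.148, 3.909), S = (4.148, -3.909). Then cos ∠SVD = VS·VD / (|VS||VD|), giving 84.19°.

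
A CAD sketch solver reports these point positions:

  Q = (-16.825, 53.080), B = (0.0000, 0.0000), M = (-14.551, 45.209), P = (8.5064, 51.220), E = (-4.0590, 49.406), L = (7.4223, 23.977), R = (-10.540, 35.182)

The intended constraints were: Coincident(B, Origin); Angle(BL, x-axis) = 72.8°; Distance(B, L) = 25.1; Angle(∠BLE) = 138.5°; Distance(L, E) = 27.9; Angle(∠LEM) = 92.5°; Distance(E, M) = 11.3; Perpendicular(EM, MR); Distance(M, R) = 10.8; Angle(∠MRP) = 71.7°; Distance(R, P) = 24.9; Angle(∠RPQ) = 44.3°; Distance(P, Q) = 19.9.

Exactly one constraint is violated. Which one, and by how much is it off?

Distance(P, Q) = 19.9 — off by 5.50.

B = (0.00, 0.00) ✓; BL at 72.80° ✓; |BL| = 25.10 ✓; ∠BLE = 138.5° ✓; |LE| = 27.90 ✓; ∠LEM = 92.50° ✓; |EM| = 11.30 ✓; ∠(EM, MR) = 90.00° ✓; |MR| = 10.80 ✓; ∠MRP = 71.70° ✓; |RP| = 24.90 ✓; ∠RPQ = 44.30° ✓; |PQ| = 25.40 ✗.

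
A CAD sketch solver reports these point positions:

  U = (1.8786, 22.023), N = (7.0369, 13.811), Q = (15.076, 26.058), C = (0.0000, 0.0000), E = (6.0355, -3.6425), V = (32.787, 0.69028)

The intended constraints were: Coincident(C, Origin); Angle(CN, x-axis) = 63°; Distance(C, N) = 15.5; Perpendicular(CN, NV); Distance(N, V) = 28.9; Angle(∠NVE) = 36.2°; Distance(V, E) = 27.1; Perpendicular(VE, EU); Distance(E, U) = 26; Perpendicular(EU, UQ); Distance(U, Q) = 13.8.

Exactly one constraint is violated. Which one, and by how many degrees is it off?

Perpendicular(EU, UQ) — off by 7.80°.

C = (0.00, 0.00) ✓; CN at 63.00° ✓; |CN| = 15.50 ✓; ∠(CN, NV) = 90.00° ✓; |NV| = 28.90 ✓; ∠NVE = 36.20° ✓; |VE| = 27.10 ✓; ∠(VE, EU) = 90.00° ✓; |EU| = 26.00 ✓; ∠(EU, UQ) = 82.20° ✗; |UQ| = 13.80 ✓.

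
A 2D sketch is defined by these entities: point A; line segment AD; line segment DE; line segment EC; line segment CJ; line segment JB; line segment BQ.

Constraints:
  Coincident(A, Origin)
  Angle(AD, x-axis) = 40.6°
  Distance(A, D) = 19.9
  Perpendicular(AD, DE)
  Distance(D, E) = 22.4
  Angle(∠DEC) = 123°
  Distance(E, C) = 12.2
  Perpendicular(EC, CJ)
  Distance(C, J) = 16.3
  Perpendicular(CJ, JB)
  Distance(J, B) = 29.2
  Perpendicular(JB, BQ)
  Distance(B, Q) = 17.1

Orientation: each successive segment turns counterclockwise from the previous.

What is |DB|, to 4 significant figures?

5.406

A is at the origin; AD runs at 40.6° with length 19.9, so D = (15.11, 12.95). AD ⟂ DE, so DE runs at 130.6°; with |DE| = 22.4, E = (0.5322, 29.96). ∠DEC = 123.0° gives EC at -172.4° from the x-axis; with |EC| = 12.2, C = (-11.56, 28.34). The perpendicularity gives CJ at right angles to EC, so CJ runs at -82.40°; with |CJ| = 16.3, J = (-9.405, 12.19). CJ ⟂ JB, so JB runs at 7.600°; with |JB| = 29.2, B = (19.54, 16.05). Then |DB| = |B − D| = 5.406.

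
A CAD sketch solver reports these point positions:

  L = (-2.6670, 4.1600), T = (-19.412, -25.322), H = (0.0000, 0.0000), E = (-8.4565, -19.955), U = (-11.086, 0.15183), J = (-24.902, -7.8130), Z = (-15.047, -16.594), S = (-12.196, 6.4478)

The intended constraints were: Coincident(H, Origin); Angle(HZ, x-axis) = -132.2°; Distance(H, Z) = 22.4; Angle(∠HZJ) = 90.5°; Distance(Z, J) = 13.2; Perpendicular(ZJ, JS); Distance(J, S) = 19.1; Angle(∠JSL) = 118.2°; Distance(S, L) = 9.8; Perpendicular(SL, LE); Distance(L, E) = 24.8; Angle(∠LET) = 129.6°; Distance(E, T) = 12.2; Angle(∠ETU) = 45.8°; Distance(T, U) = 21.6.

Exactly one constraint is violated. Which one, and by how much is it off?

Distance(T, U) = 21.6 — off by 5.20.

H = (0.00, 0.00) ✓; HZ at -132.2° ✓; |HZ| = 22.40 ✓; ∠HZJ = 90.50° ✓; |ZJ| = 13.20 ✓; ∠(ZJ, JS) = 90.00° ✓; |JS| = 19.10 ✓; ∠JSL = 118.2° ✓; |SL| = 9.800 ✓; ∠(SL, LE) = 90.00° ✓; |LE| = 24.80 ✓; ∠LET = 129.6° ✓; |ET| = 12.20 ✓; ∠ETU = 45.80° ✓; |TU| = 26.80 ✗.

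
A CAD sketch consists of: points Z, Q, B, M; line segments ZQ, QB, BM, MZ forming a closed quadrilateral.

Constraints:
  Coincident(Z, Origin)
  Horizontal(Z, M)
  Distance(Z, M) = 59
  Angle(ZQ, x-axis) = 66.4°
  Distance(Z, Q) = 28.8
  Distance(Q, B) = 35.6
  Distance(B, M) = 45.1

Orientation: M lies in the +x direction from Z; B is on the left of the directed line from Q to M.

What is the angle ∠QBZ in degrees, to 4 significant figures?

17.73°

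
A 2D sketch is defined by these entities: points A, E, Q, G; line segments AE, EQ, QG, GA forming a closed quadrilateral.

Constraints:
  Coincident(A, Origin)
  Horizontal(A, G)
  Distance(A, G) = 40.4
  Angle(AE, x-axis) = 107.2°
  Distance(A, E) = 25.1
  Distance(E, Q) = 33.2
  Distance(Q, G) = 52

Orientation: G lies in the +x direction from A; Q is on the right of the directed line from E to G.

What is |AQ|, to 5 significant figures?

14.095

A is at the origin; AG is horizontal with |AG| = 40.4 and G in +x, so G = (40.4, 0). AE runs at 107.2° with |AE| = 25.1, so E = (-7.4223, 23.977). Q is determined by |EQ| = 33.2 and |QG| = 52.0 together: it lies at the intersection of circle(E, 33.2) and circle(G, 52.0). With |EG| = 53.497, the foot of the radical line on EG is 11.778 from E and the perpendicular offset is √(33.2² − 11.778²) = 31.041. Taking the right-of-EG solution: Q = (-10.806, -9.0496).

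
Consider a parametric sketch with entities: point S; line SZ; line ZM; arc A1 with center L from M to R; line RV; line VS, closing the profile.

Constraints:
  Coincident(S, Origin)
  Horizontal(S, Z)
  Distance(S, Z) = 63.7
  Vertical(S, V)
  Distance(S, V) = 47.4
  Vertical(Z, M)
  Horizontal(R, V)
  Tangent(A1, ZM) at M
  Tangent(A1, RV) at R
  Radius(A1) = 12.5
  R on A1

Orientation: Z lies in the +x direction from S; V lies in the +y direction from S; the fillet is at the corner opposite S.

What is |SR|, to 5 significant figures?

69.772

S is at the origin; SZ is horizontal with |SZ| = 63.7 and Z on the +x side, so Z = (63.700, 0.0000). SV is vertical with |SV| = 47.4 and V on the +y side, so V = (0.0000, 47.400). The virtual corner opposite S is at (63.700, 47.400). Since A1 is tangent to ZM there, LM ⟂ ZM and A1 meets RV tangentially, so LR is at right angles to RV, with radius 12.5, so the center L sits 12.5 in from both sides at L = (51.200, 34.900). That places the tangent points at M = (63.700, 34.900) on ZM and R = (51.200, 47.400) on RV. Then |SR| = |R − S| = 69.772.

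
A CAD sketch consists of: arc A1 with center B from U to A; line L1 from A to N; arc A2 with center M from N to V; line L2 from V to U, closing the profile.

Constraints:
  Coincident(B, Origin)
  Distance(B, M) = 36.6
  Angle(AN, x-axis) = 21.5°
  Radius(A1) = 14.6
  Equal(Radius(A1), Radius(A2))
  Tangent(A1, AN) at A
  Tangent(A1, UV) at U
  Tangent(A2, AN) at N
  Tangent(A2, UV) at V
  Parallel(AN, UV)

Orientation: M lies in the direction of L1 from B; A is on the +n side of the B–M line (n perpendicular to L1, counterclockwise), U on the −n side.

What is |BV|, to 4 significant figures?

39.40

Tangency of A1 to both parallel lines with radius 14.6 puts A and U at B ± 14.6·n: A = (-5.351, 13.58), U = (5.351, -13.58). Equal radii place N and V the same way about M: N = M + 14.6·n = (28.70, 27.00), V = M − 14.6·n = (39.40, -0.1702). Then |BV| = |V − B| = 39.40.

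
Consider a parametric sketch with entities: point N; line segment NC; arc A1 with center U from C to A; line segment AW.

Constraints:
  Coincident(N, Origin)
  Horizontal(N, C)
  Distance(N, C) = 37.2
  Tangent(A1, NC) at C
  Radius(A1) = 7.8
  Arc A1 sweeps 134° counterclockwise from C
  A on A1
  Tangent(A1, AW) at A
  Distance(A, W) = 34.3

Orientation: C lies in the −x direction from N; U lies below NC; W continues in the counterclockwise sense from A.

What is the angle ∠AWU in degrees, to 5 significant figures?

12.811°

On A1, C sits at bearing 90° from U; a 134° counterclockwise sweep puts A at bearing 224°, so A = U + 7.8·(cos 224°, sin 224°) = (-42.811, -13.218). The tangent condition forces UA to be normal to AW, so AW runs along (−sin 224°, cos 224°); with |AW| = 34.3, W = (-18.984, -37.892). Then cos ∠AWU = WA·WU / (|WA||WU|), giving 12.811°.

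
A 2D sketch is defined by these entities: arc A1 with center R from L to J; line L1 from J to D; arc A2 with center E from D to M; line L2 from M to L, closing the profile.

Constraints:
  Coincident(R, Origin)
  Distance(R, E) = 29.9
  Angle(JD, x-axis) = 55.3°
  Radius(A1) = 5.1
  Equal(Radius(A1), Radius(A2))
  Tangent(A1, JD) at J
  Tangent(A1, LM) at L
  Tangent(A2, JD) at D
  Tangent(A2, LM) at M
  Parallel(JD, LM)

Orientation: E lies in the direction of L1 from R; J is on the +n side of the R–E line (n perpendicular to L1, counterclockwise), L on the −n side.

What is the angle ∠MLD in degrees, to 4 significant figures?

18.84°

The slot axis is L1's direction at 55.3°, so u = (cos 55.3°, sin 55.3°) = (0.5693, 0.8221) and n = (−sin 55.3°, cos 55.3°) = (-0.8221, 0.5693). R is at the origin and E lies 29.9 along u from R, so E = 29.9·u = (17.02, 24.58). Tangency of A1 to both parallel lines with radius 5.1 puts J and L at R ± 5.1·n: J = (-4.193, 2.903), L = (4.193, -2.903). Equal radii place D and M the same way about E: D = E + 5.1·n = (12.83, 27.49), M = E − 5.1·n = (21.21, 21.68). Then cos ∠MLD = LM·LD / (|LM||LD|), giving 18.84°.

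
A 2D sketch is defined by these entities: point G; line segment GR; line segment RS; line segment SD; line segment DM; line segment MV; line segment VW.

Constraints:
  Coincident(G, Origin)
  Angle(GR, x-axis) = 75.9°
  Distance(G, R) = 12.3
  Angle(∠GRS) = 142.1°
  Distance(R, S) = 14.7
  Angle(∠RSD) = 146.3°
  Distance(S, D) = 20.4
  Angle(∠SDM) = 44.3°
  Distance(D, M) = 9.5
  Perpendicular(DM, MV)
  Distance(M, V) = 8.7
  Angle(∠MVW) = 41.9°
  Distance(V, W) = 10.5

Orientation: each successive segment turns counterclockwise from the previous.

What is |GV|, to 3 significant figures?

30.6

G is at the origin; GR runs at 75.9° with length 12.3, so R = (3.00, 11.9). ∠GRS = 142.1° gives RS at 114° from the x-axis; with |RS| = 14.7, S = (-2.94, 25.4). ∠RSD = 146.3° gives SD at 148° from the x-axis; with |SD| = 20.4, D = (-20.1, 36.3). ∠SDM = 44.3° gives DM at -76.8° from the x-axis; with |DM| = 9.5, M = (-18.0, 27.1). DM ⟂ MV, so MV runs at 13.2°; with |MV| = 8.7, V = (-9.50, 29.1). Then |GV| = |V − G| = 30.6.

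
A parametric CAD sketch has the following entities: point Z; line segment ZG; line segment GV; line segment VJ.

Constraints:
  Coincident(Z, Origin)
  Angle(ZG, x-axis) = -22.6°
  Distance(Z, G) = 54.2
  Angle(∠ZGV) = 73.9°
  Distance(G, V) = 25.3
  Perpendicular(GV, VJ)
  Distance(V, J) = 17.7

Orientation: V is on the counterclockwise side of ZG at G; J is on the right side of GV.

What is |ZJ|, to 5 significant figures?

70.526

Z is at the origin; ZG runs at -22.6° with length 54.2, so G = 54.2·(cos -22.6°, sin -22.6°) = (50.038, -20.829). ∠ZGV = 73.9°, so GV runs at -22.6° + (180° − 73.9°) = 83.500° from the x-axis; with |GV| = 25.3, V = G + 25.3·(cos 83.500°, sin 83.500°) = (52.902, 4.3086). The perpendicularity gives VJ at right angles to GV; with |VJ| = 17.7 on the right of GV, J = V + 17.7·(0.99357, -0.11320) = (70.488, 2.3049). Then |ZJ| = |J − Z| = 70.526.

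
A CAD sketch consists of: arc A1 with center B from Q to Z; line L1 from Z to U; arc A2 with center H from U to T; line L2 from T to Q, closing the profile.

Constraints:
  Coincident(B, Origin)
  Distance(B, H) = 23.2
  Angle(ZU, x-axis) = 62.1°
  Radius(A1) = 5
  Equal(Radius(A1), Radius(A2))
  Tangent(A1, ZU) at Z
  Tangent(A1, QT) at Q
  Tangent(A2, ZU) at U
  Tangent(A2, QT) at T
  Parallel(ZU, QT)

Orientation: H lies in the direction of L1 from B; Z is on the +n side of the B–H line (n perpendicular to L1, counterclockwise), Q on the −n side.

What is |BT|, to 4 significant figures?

23.73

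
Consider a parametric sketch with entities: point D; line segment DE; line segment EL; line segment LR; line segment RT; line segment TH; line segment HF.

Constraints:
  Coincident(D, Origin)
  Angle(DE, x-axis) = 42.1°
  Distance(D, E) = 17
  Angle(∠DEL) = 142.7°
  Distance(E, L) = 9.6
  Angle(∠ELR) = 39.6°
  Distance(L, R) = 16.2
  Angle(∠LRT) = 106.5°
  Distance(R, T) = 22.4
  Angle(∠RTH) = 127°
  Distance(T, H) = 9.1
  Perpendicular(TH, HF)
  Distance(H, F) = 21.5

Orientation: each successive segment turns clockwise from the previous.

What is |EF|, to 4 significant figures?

12.43

D is at the origin; DE runs at 42.1° with length 17.0, so E = (12.61, 11.40). ∠DEL = 142.7° gives EL at 4.800° from the x-axis; with |EL| = 9.6, L = (22.18, 12.20). ∠ELR = 39.6° gives LR at -135.6° from the x-axis; with |LR| = 16.2, R = (10.61, 0.8660). ∠LRT = 106.5° gives RT at 150.9° from the x-axis; with |RT| = 22.4, T = (-8.967, 11.76). ∠RTH = 127.0° gives TH at 97.90° from the x-axis; with |TH| = 9.1, H = (-10.22, 20.77). TH is perpendicular to HF, so HF runs at 7.900°; with |HF| = 21.5, F = (11.08, 23.73). Then |EF| = |F − E| = 12.43.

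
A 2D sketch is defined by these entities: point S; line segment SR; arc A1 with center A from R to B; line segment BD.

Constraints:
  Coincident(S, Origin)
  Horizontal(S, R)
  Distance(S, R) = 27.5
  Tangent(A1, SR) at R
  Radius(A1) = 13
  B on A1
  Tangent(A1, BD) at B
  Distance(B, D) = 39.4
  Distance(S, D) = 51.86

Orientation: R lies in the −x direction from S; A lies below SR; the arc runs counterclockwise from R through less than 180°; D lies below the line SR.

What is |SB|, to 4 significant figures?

43.00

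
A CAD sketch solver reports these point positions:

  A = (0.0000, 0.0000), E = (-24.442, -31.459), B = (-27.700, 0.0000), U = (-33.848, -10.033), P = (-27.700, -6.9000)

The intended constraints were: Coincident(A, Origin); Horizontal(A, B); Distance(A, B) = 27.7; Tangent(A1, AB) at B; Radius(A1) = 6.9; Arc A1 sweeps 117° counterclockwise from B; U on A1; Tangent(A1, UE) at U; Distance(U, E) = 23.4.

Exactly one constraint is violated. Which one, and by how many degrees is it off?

Tangent(A1, UE) at U — off by 3.30°.

A = (0.00, 0.00) ✓; A.y = 0.00, B.y = 0.00 ✓; |AB| = 27.70 ✓; ∠(PB, BA) = 90.00° ✓; |PB| = 6.900 ✓; bearing(P→U) − bearing(P→B) = 117.0° ✓; |PU| = 6.900 ✓; ∠(PU, UE) = 93.30° ✗; |UE| = 23.40 ✓.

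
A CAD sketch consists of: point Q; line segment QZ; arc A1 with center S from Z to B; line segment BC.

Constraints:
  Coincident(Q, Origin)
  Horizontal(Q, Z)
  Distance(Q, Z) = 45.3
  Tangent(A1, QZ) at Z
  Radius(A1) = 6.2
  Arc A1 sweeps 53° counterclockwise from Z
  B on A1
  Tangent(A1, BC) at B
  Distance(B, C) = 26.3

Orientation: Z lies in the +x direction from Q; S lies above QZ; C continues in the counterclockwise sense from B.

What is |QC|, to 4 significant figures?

70.12

Q is at the origin; QZ is horizontal with |QZ| = 45.3 and Z on the +x side, so Z = (45.30, 0.000). A1 meets QZ tangentially, so SZ is at right angles to QZ, so S = Z + (0, 6.2) = (45.30, 6.200). On A1, Z sits at bearing -90° from S; a 53° counterclockwise sweep puts B at bearing -37°, so B = S + 6.2·(cos -37°, sin -37°) = (50.25, 2.469). Since A1 is tangent to BC there, SB ⟂ BC, so BC runs along (−sin -37°, cos -37°); with |BC| = 26.3, C = (66.08, 23.47). Then |QC| = |C − Q| = 70.12.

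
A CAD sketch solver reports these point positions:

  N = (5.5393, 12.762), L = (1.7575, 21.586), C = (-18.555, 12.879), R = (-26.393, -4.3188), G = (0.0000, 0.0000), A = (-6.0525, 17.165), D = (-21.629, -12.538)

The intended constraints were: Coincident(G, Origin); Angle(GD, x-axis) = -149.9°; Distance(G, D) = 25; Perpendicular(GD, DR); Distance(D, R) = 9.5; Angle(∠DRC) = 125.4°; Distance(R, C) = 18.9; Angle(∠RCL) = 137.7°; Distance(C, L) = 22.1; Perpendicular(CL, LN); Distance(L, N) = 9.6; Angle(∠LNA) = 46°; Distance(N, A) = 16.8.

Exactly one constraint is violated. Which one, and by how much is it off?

Distance(N, A) = 16.8 — off by 4.40.

G = (0.00, 0.00) ✓; GD at -149.9° ✓; |GD| = 25.00 ✓; ∠(GD, DR) = 90.00° ✓; |DR| = 9.500 ✓; ∠DRC = 125.4° ✓; |RC| = 18.90 ✓; ∠RCL = 137.7° ✓; |CL| = 22.10 ✓; ∠(CL, LN) = 90.00° ✓; |LN| = 9.600 ✓; ∠LNA = 46.00° ✓; |NA| = 12.40 ✗.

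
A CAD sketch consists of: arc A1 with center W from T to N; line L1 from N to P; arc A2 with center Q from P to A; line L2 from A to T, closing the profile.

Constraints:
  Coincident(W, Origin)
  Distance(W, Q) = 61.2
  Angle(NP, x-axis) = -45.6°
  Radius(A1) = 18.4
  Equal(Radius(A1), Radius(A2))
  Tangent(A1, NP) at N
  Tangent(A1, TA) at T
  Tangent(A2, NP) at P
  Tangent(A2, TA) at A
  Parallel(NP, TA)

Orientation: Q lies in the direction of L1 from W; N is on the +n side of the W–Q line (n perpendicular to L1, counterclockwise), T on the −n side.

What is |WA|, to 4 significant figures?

63.91

Tangency of A1 to both parallel lines with radius 18.4 puts N and T at W ± 18.4·n: N = (13.15, 12.87), T = (-13.15, -12.87). Equal radii place P and A the same way about Q: P = Q + 18.4·n = (55.97, -30.85), A = Q − 18.4·n = (29.67, -56.60). Then |WA| = |A − W| = 63.91.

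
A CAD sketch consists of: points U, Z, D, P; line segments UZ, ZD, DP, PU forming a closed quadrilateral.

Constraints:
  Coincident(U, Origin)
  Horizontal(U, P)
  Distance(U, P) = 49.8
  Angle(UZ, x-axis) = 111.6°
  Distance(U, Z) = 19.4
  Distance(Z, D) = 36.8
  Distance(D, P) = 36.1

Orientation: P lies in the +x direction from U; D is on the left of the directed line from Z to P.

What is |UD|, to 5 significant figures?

40.207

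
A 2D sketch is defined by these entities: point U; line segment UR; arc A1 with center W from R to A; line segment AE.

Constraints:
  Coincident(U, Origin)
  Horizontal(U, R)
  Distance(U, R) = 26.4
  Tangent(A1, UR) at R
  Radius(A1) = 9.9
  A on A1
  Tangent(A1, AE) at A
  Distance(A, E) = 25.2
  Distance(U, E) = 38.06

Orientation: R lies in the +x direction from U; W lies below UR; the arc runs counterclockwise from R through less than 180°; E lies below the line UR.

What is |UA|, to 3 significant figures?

19.1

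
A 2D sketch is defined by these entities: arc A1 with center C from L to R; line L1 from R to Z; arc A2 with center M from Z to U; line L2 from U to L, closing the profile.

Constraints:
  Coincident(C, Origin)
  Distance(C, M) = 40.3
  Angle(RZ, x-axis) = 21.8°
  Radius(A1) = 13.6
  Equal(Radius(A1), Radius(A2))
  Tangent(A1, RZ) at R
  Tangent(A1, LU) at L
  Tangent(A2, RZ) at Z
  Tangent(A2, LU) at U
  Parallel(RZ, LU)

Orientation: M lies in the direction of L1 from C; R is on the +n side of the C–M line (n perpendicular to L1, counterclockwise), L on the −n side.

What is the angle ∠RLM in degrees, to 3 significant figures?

71.4°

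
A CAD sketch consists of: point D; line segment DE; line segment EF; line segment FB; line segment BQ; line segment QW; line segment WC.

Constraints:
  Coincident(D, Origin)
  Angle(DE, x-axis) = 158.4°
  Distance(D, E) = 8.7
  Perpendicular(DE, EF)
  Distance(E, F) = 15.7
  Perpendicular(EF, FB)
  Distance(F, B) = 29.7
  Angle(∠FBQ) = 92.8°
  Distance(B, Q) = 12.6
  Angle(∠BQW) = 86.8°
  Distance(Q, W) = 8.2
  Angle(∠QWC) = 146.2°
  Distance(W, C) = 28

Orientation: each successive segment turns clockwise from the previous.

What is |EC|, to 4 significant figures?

18.94

D is at the origin; DE runs at 158.4° with length 8.7, so E = (-8.089, 3.203). The perpendicularity gives EF at right angles to DE, so EF runs at 68.40°; with |EF| = 15.7, F = (-2.309, 17.80). EF ⟂ FB, so FB runs at -21.60°; with |FB| = 29.7, B = (25.30, 6.867). ∠FBQ = 92.8° gives BQ at -108.8° from the x-axis; with |BQ| = 12.6, Q = (21.24, -5.061). ∠BQW = 86.8° gives QW at 158.0° from the x-axis; with |QW| = 8.2, W = (13.64, -1.989). ∠QWC = 146.2° gives WC at 124.2° from the x-axis; with |WC| = 28.0, C = (-2.097, 21.17). Then |EC| = |C − E| = 18.94.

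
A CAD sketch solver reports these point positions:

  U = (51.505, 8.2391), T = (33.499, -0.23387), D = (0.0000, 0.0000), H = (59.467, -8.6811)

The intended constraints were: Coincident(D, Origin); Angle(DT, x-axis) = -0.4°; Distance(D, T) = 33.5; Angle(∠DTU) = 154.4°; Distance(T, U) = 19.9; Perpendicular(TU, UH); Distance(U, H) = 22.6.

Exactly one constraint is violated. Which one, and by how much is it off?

Distance(U, H) = 22.6 — off by 3.90.

D = (0.00, 0.00) ✓; DT at -0.4000° ✓; |DT| = 33.50 ✓; ∠DTU = 154.4° ✓; |TU| = 19.90 ✓; ∠(TU, UH) = 90.00° ✓; |UH| = 18.70 ✗.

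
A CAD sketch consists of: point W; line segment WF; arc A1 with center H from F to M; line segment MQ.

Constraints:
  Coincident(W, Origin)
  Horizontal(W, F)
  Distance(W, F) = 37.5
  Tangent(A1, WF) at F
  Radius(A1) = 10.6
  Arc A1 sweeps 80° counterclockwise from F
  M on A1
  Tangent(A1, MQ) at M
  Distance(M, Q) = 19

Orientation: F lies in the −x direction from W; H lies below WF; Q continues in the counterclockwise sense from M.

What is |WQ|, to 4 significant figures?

58.14

W is at the origin; W and F share the same y with |WF| = 37.5 and F on the −x side, so F = (-37.50, 0.000). Tangency of A1 to WF means the radius HF is perpendicular to WF, so H = F + (0, -10.6) = (-37.50, -10.60). On A1, F sits at bearing 90° from H; an 80° counterclockwise sweep puts M at bearing 170°, so M = H + 10.6·(cos 170°, sin 170°) = (-47.94, -8.759). Since A1 is tangent to MQ there, HM ⟂ MQ, so MQ runs along (−sin 170°, cos 170°); with |MQ| = 19.0, Q = (-51.24, -27.47). Then |WQ| = |Q − W| = 58.14.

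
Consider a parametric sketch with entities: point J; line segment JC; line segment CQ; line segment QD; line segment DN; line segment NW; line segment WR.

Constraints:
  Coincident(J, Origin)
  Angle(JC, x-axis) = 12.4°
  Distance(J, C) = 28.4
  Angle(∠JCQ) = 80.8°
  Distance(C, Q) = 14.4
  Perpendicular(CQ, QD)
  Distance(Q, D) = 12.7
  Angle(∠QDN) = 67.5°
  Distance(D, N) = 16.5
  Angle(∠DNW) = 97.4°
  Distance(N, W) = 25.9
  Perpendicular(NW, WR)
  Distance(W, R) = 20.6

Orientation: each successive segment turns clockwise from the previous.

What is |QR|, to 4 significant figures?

17.48

J is at the origin; JC runs at 12.4° with length 28.4, so C = (27.74, 6.098). ∠JCQ = 80.8° gives CQ at -86.80° from the x-axis; with |CQ| = 14.4, Q = (28.54, -8.279). The perpendicularity gives QD at right angles to CQ, so QD runs at -176.8°; with |QD| = 12.7, D = (15.86, -8.988). ∠QDN = 67.5° gives DN at 70.70° from the x-axis; with |DN| = 16.5, N = (21.31, 6.585). ∠DNW = 97.4° gives NW at -11.90° from the x-axis; with |NW| = 25.9, W = (46.66, 1.244). The perpendicularity gives WR at right angles to NW, so WR runs at -101.9°; with |WR| = 20.6, R = (42.41, -18.91). Then |QR| = |R − Q| = 17.48.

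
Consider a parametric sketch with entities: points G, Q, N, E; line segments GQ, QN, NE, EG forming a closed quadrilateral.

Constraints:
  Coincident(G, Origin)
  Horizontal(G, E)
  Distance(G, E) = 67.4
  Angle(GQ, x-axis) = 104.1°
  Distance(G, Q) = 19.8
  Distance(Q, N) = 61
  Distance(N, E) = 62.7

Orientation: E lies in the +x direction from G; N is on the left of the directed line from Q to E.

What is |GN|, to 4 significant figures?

71.62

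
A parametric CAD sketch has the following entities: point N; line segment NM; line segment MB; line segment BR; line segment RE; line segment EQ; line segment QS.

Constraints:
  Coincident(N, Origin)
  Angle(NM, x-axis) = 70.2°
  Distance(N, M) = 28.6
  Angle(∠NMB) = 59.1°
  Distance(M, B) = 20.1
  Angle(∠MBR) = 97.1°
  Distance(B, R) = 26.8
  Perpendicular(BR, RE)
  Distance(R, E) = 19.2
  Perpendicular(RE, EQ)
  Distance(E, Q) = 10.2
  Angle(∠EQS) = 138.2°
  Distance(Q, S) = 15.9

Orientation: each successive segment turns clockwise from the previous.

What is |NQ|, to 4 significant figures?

12.91

BR ⟂ RE, so RE runs at 136.4°; with |RE| = 19.2, E = (-9.967, 5.188). RE ⟂ EQ, so EQ runs at 46.40°; with |EQ| = 10.2, Q = (-2.933, 12.57). Then |NQ| = |Q − N| = 12.91.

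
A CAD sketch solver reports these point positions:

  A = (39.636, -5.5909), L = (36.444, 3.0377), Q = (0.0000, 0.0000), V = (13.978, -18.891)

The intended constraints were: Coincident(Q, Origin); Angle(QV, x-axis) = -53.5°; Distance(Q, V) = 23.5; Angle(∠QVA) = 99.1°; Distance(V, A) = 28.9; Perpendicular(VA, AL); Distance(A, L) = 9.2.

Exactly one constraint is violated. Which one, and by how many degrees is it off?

Perpendicular(VA, AL) — off by 7.10°.

Q = (0.00, 0.00) ✓; QV at -53.50° ✓; |QV| = 23.50 ✓; ∠QVA = 99.10° ✓; |VA| = 28.90 ✓; ∠(VA, AL) = 82.90° ✗; |AL| = 9.200 ✓.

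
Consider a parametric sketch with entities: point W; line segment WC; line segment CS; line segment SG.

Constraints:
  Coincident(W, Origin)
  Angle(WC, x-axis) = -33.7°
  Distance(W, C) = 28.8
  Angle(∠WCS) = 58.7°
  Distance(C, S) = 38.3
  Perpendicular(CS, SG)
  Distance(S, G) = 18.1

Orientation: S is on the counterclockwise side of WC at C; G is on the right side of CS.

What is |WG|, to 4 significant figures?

48.67

W is at the origin; WC runs at -33.7° with length 28.8, so C = 28.8·(cos -33.7°, sin -33.7°) = (23.96, -15.98). ∠WCS = 58.7°, so CS runs at -33.7° + (180° − 58.7°) = 87.60° from the x-axis; with |CS| = 38.3, S = C + 38.3·(cos 87.60°, sin 87.60°) = (25.56, 22.29). CS ⟂ SG; with |SG| = 18.1 on the right of CS, G = S + 18.1·(0.9991, -0.04188) = (43.65, 21.53). Then |WG| = |G − W| = 48.67.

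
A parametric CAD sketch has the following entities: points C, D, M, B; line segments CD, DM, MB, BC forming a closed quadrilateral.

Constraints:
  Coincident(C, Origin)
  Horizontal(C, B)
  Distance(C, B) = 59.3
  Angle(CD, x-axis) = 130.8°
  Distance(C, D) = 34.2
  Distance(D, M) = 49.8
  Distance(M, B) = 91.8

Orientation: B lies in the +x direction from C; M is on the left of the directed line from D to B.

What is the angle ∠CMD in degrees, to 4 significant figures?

26.77°

Checks: |DM| = 49.80 ✓; |MB| = 91.80 ✓.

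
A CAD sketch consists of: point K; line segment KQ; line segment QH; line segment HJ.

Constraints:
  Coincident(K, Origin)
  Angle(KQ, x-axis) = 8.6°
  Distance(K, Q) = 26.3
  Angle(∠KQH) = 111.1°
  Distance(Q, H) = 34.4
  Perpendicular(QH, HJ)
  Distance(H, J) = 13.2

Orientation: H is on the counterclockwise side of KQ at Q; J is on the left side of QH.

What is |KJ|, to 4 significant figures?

45.31

K is at the origin; KQ runs at 8.6° with length 26.3, so Q = 26.3·(cos 8.6°, sin 8.6°) = (26.00, 3.933). ∠KQH = 111.1°, so QH runs at 8.6° + (180° − 111.1°) = 77.50° from the x-axis; with |QH| = 34.4, H = Q + 34.4·(cos 77.50°, sin 77.50°) = (33.45, 37.52). QH is perpendicular to HJ; with |HJ| = 13.2 on the left of QH, J = H + 13.2·(-0.9763, 0.2164) = (20.56, 40.37). Then |KJ| = |J − K| = 45.31.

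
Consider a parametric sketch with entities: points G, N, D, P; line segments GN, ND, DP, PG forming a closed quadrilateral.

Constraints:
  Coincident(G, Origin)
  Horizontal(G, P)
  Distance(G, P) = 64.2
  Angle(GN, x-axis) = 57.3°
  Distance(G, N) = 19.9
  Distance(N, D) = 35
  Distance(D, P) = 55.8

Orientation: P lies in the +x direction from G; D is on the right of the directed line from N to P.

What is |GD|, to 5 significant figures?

21.551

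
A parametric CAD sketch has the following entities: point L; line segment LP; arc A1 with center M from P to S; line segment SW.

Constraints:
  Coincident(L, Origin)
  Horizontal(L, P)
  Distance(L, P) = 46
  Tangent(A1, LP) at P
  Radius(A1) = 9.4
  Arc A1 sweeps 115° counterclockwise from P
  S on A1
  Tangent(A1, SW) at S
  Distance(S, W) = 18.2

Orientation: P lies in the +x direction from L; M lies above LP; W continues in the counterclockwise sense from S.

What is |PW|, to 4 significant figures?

29.88

L is at the origin; L and P share the same y with |LP| = 46.0 and P on the +x side, so P = (46.00, 0.000). The tangent condition forces MP to be normal to LP, so M = P + (0, 9.4) = (46.00, 9.400). On A1, P sits at bearing -90° from M; a 115° counterclockwise sweep puts S at bearing 25°, so S = M + 9.4·(cos 25°, sin 25°) = (54.52, 13.37). The tangent condition forces MS to be normal to SW, so SW runs along (−sin 25°, cos 25°); with |SW| = 18.2, W = (46.83, 29.87). Then |PW| = |W − P| = 29.88.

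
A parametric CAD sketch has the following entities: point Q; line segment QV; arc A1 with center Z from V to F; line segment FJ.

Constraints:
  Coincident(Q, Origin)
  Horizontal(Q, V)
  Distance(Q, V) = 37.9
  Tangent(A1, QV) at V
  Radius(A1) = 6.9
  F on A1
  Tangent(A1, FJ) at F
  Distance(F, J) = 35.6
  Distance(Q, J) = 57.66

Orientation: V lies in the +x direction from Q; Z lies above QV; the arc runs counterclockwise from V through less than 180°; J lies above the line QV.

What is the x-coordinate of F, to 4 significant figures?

44.69

Checks: |ZF| = 6.900 ✓; ∠(ZF, FJ) = 90.00° ✓; |FJ| = 35.60 ✓; |QJ| = 57.66 ✓.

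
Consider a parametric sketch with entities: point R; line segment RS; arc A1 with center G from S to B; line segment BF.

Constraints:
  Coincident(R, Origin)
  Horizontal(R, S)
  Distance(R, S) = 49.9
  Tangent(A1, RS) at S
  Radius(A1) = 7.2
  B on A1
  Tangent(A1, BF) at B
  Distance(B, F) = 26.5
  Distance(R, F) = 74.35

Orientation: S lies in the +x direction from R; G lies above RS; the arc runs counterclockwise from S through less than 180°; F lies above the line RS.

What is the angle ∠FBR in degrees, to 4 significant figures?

123.9°

R is at the origin; R and S share the same y with |RS| = 49.9 and S on the +x side, so S = (49.90, 0.000). A1 meets RS tangentially, so GS is at right angles to RS, so G = S + (0, 7.2) = (49.90, 7.200). Since GB ⟂ BF (tangency), |GF| = √(7.2² + 26.5²) = 27.46 regardless of where B sits on A1. So F lies on both circle(R, 74.35) and circle(G, 27.46); the above-RS intersection is F = (69.49, 26.45). B is the foot of the tangent from F: B = (56.12, 3.567).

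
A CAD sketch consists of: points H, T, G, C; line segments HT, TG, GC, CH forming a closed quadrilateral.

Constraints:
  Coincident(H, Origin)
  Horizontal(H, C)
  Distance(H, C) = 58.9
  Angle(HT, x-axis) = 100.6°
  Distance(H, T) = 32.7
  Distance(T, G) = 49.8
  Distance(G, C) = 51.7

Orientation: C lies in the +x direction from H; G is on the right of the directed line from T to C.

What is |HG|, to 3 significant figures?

17.9

H is at the origin; H and C share the same y with |HC| = 58.9 and C in +x, so C = (58.9, 0). HT runs at 100.6° with |HT| = 32.7, so T = (-6.02, 32.1). G is determined by |TG| = 49.8 and |GC| = 51.7 together: it lies at the intersection of circle(T, 49.8) and circle(C, 51.7). With |TC| = 72.4, the foot of the radical line on TC is 34.9 from T and the perpendicular offset is √(49.8² − 34.9²) = 35.5. Taking the right-of-TC solution: G = (9.48, -15.2).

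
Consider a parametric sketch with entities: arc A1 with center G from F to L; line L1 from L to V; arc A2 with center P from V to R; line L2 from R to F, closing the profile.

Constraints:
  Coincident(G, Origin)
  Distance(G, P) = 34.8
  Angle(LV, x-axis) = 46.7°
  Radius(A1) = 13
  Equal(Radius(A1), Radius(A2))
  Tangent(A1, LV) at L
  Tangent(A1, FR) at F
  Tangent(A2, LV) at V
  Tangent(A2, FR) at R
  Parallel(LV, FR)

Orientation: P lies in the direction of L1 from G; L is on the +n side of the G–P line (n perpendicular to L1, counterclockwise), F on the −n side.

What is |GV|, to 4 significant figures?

37.15

The slot axis is L1's direction at 46.7°, so u = (cos 46.7°, sin 46.7°) = (0.6858, 0.7278) and n = (−sin 46.7°, cos 46.7°) = (-0.7278, 0.6858). G is at the origin and P lies 34.8 along u from G, so P = 34.8·u = (23.87, 25.33). Tangency of A1 to both parallel lines with radius 13.0 puts L and F at G ± 13.0·n: L = (-9.461, 8.916), F = (9.461, -8.916). Equal radii place V and R the same way about P: V = P + 13.0·n = (14.41, 34.24), R = P − 13.0·n = (33.33, 16.41). Then |GV| = |V − G| = 37.15.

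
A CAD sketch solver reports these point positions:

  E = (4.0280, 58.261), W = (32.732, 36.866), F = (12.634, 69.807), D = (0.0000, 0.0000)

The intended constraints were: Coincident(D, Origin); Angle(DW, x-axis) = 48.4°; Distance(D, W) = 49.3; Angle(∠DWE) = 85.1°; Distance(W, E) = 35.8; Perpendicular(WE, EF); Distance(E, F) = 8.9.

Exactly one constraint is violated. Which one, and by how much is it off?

Distance(E, F) = 8.9 — off by 5.50.

D = (0.00, 0.00) ✓; DW at 48.40° ✓; |DW| = 49.30 ✓; ∠DWE = 85.10° ✓; |WE| = 35.80 ✓; ∠(WE, EF) = 90.00° ✓; |EF| = 14.40 ✗.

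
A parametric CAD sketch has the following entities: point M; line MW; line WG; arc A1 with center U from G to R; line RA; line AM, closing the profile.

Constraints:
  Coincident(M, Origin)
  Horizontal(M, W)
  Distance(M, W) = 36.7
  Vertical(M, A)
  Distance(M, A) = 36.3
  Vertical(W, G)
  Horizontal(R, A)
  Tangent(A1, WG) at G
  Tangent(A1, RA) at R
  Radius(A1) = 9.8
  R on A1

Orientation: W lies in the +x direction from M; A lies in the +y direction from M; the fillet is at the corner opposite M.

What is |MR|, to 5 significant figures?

45.181

M is at the origin; MW is horizontal with |MW| = 36.7 and W on the +x side, so W = (36.700, 0.0000). MA is vertical with |MA| = 36.3 and A on the +y side, so A = (0.0000, 36.300). The virtual corner opposite M is at (36.700, 36.300). Since A1 is tangent to WG there, UG ⟂ WG and the tangent condition forces UR to be normal to RA, with radius 9.8, so the center U sits 9.8 in from both sides at U = (26.900, 26.500). That places the tangent points at G = (36.700, 26.500) on WG and R = (26.900, 36.300) on RA. Then |MR| = |R − M| = 45.181.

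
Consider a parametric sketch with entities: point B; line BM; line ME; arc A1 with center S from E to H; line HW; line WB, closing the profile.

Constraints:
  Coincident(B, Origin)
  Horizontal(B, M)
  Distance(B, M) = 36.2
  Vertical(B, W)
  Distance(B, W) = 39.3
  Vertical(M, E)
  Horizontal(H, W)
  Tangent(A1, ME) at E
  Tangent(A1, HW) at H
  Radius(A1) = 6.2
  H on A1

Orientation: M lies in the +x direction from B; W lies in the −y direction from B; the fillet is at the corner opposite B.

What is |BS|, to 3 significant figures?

44.7

B is at the origin; B and M share the same y with |BM| = 36.2 and M on the +x side, so M = (36.2, 0.00). B and W share the same x with |BW| = 39.3 and W on the −y side, so W = (0.00, -39.3). The virtual corner opposite B is at (36.2, -39.3). Since A1 is tangent to ME there, SE ⟂ ME and since A1 is tangent to HW there, SH ⟂ HW, with radius 6.2, so the center S sits 6.2 in from both sides at S = (30.0, -33.1). Then |BS| = |S − B| = 44.7.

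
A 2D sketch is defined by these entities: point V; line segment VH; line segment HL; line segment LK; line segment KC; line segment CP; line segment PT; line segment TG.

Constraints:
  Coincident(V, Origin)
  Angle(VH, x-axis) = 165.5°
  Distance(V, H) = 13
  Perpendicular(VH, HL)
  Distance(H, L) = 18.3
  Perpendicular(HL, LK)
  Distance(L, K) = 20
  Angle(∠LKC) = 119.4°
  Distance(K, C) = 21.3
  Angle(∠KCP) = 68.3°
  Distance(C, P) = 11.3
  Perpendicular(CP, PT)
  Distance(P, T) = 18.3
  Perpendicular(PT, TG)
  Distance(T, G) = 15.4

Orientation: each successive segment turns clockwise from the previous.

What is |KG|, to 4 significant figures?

12.07

V is at the origin; VH runs at 165.5° with length 13.0, so H = (-12.59, 3.255). VH ⟂ HL, so HL runs at 75.50°; with |HL| = 18.3, L = (-8.004, 20.97). The perpendicularity gives LK at right angles to HL, so LK runs at -14.50°; with |LK| = 20.0, K = (11.36, 15.96). ∠LKC = 119.4° gives KC at -75.10° from the x-axis; with |KC| = 21.3, C = (16.84, -4.619). ∠KCP = 68.3° gives CP at 173.2° from the x-axis; with |CP| = 11.3, P = (5.615, -3.281). CP is perpendicular to PT, so PT runs at 83.20°; with |PT| = 18.3, T = (7.782, 14.89). PT ⟂ TG, so TG runs at -6.800°; with |TG| = 15.4, G = (23.07, 13.07). Then |KG| = |G − K| = 12.07.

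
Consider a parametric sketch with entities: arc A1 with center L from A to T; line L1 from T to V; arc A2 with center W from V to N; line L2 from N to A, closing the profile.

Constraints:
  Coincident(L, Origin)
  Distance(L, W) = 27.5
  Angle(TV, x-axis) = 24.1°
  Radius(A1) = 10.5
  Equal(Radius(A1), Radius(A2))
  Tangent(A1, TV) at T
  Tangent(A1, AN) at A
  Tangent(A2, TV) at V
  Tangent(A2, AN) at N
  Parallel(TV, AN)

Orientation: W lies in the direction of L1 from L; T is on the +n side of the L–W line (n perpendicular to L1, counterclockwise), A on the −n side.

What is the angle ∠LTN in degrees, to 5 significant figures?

52.633°

The slot axis is L1's direction at 24.1°, so u = (cos 24.1°, sin 24.1°) = (0.91283, 0.40833) and n = (−sin 24.1°, cos 24.1°) = (-0.40833, 0.91283). L is at the origin and W lies 27.5 along u from L, so W = 27.5·u = (25.103, 11.229). Tangency of A1 to both parallel lines with radius 10.5 puts T and A at L ± 10.5·n: T = (-4.2875, 9.5848), A = (4.2875, -9.5848). Equal radii place V and N the same way about W: V = W + 10.5·n = (20.815, 20.814), N = W − 10.5·n = (29.390, 1.6443). Then cos ∠LTN = TL·TN / (|TL||TN|), giving 52.633°.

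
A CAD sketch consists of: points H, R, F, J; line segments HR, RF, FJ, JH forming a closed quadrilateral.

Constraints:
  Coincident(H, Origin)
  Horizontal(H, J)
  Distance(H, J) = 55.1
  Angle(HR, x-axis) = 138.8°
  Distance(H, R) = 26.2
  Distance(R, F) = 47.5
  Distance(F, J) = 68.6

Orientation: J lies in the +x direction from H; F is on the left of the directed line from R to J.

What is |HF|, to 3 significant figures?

54.3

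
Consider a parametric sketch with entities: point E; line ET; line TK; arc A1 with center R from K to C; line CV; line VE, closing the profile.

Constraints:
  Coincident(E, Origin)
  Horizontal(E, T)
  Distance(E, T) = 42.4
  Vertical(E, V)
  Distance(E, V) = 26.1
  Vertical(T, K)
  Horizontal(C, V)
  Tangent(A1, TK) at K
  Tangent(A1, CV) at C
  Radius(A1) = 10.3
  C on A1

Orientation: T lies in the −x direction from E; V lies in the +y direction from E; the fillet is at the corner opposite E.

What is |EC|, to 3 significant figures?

41.4

The virtual corner opposite E is at (-42.4, 26.1). Since A1 is tangent to TK there, RK ⟂ TK and A1 meets CV tangentially, so RC is at right angles to CV, with radius 10.3, so the center R sits 10.3 in from both sides at R = (-32.1, 15.8). That places the tangent points at K = (-42.4, 15.8) on TK and C = (-32.1, 26.1) on CV. Then |EC| = |C − E| = 41.4.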